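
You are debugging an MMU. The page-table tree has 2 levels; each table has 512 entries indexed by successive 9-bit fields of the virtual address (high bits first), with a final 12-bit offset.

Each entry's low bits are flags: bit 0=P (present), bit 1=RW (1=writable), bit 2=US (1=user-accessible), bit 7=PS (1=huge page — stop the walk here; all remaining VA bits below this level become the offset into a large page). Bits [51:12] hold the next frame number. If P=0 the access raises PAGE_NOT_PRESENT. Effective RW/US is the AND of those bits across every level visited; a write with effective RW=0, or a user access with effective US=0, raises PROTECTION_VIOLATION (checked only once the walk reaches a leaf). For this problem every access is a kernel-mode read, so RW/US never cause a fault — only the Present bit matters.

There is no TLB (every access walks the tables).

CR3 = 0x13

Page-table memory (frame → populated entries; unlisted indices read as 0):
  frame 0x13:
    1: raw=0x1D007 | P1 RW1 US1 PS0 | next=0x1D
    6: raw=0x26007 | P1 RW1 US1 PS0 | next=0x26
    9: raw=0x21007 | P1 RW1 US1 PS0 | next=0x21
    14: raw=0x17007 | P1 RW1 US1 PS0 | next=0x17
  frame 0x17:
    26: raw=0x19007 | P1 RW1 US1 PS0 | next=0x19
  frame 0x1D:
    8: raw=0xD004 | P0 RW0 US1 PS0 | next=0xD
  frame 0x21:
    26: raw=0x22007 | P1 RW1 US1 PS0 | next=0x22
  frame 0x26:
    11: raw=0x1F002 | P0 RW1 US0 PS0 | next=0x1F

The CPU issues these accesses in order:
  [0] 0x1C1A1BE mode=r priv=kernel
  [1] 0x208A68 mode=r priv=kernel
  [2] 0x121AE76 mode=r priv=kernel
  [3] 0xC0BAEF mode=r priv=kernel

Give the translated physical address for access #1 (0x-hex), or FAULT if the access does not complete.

Walk each access:
#0 VA=0x1C1A1BE (r,kernel):
  L0: frame=0x13 idx=14 entry=0x17007 [P=1 RW=1 US=1 PS=0]
  L1: frame=0x17 idx=26 entry=0x19007 [P=1 RW=1 US=1 PS=0]
  ✓ 0x191BE  — 2 lookups
#1 VA=0x208A68 (r,kernel):
  L0: frame=0x13 idx=1 entry=0x1D007 [P=1 RW=1 US=1 PS=0]
  L1: frame=0x1D idx=8 entry=0xD004 [P=0 RW=0 US=1 PS=0]
  → PAGE_NOT_PRESENT  (2 entries read)
#2 VA=0x121AE76 (r,kernel):
  L0: frame=0x13 idx=9 entry=0x21007 [P=1 RW=1 US=1 PS=0]
  L1: frame=0x21 idx=26 entry=0x22007 [P=1 RW=1 US=1 PS=0]
  ✓ 0x22E76  — 2 lookups
#3 VA=0xC0BAEF (r,kernel):
  L0: frame=0x13 idx=6 entry=0x26007 [P=1 RW=1 US=1 PS=0]
  L1: frame=0x26 idx=11 entry=0x1F002 [P=0 RW=1 US=0 PS=0]
  → PAGE_NOT_PRESENT  (2 entries read)

Access #1 PA: FAULT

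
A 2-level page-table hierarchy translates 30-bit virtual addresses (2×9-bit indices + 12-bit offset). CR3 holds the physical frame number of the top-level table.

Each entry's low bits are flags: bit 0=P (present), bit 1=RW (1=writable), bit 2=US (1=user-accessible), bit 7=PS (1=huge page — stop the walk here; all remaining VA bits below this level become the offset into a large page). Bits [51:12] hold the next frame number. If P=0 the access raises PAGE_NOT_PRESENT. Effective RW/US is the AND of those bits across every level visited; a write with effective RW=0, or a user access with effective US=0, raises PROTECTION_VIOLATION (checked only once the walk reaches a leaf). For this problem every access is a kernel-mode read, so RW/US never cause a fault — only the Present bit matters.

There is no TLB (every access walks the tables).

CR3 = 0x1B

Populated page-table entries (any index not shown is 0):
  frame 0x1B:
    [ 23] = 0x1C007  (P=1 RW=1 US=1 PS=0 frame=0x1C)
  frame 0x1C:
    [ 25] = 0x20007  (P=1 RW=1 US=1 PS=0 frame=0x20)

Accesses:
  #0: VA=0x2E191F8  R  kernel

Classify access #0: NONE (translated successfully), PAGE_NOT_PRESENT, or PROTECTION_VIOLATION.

Per-access translation:
#0 VA=0x2E191F8 (r,kernel):
  lvl0: tbl 0x1B, slot 23 ⇒ 0x1C007 (P1/RW1/US1/PS0)
  lvl1: tbl 0x1C, slot 25 ⇒ 0x20007 (P1/RW1/US1/PS0)
  → PA=0x201F8  (2 entries read)

Access #0 fault: NONE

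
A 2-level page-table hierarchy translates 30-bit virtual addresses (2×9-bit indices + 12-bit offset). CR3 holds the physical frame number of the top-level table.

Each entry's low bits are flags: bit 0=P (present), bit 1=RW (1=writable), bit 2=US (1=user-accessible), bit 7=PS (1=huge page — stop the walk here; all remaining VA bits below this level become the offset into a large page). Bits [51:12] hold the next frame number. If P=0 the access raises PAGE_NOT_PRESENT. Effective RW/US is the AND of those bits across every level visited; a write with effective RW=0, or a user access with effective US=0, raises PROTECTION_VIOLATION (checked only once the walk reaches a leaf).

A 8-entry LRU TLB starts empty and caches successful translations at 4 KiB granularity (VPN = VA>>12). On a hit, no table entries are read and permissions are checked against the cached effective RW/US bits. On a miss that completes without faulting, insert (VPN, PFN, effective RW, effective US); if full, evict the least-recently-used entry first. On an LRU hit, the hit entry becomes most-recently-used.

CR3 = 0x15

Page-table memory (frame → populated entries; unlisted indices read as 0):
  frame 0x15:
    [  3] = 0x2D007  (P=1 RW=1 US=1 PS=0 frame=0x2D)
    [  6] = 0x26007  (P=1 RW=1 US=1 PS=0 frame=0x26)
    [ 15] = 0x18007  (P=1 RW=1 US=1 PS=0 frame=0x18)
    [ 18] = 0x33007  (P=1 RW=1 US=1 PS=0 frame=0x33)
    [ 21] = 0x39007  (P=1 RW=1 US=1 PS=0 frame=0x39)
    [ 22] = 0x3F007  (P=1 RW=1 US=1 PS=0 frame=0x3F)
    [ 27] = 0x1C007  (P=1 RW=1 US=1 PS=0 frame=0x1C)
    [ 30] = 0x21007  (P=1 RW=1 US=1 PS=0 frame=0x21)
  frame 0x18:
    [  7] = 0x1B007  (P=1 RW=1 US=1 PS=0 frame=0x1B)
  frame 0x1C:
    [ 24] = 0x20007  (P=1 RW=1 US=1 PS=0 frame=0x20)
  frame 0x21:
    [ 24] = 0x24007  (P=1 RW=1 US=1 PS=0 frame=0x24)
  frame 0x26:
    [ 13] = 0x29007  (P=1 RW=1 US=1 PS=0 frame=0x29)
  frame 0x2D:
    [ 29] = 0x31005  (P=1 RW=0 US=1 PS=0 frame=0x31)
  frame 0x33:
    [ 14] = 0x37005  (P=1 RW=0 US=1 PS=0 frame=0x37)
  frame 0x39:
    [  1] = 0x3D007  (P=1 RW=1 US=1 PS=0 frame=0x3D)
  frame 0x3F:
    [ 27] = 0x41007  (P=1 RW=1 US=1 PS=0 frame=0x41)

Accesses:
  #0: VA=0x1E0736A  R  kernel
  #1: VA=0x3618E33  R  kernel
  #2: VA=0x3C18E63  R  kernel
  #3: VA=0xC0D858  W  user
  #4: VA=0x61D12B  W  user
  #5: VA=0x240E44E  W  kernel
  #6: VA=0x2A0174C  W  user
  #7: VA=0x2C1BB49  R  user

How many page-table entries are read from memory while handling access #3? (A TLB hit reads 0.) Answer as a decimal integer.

Per-access translation:
#0 VA=0x1E0736A (r,kernel):
  L0 @0x15[15] → 0x18007  P=1,RW=1,US=1,PS=0
  L1 @0x18[7] → 0x1B007  P=1,RW=1,US=1,PS=0
  → PA=0x1B36A  (2 entries read)
#1 VA=0x3618E33 (r,kernel):
  L0 @0x15[27] → 0x1C007  P=1,RW=1,US=1,PS=0
  L1 @0x1C[24] → 0x20007  P=1,RW=1,US=1,PS=0
  → PA=0x20E33  (2 entries read)
#2 VA=0x3C18E63 (r,kernel):
  L0 @0x15[30] → 0x21007  P=1,RW=1,US=1,PS=0
  L1 @0x21[24] → 0x24007  P=1,RW=1,US=1,PS=0
  → PA=0x24E63  (2 entries read)
#3 VA=0xC0D858 (w,user):
  L0 @0x15[6] → 0x26007  P=1,RW=1,US=1,PS=0
  L1 @0x26[13] → 0x29007  P=1,RW=1,US=1,PS=0
  → PA=0x29858  (2 entries read)
#4 VA=0x61D12B (w,user):
  L0 @0x15[3] → 0x2D007  P=1,RW=1,US=1,PS=0
  L1 @0x2D[29] → 0x31005  P=1,RW=0,US=1,PS=0
  ✗ PROTECTION_VIOLATION  [2 reads]
#5 VA=0x240E44E (w,kernel):
  L0 @0x15[18] → 0x33007  P=1,RW=1,US=1,PS=0
  L1 @0x33[14] → 0x37005  P=1,RW=0,US=1,PS=0
  ✗ PROTECTION_VIOLATION  [2 reads]
#6 VA=0x2A0174C (w,user):
  L0 @0x15[21] → 0x39007  P=1,RW=1,US=1,PS=0
  L1 @0x39[1] → 0x3D007  P=1,RW=1,US=1,PS=0
  → PA=0x3D74C  (2 entries read)
#7 VA=0x2C1BB49 (r,user):
  L0 @0x15[22] → 0x3F007  P=1,RW=1,US=1,PS=0
  L1 @0x3F[27] → 0x41007  P=1,RW=1,US=1,PS=0
  → PA=0x41B49  (2 entries read)

Entries read for #3: 2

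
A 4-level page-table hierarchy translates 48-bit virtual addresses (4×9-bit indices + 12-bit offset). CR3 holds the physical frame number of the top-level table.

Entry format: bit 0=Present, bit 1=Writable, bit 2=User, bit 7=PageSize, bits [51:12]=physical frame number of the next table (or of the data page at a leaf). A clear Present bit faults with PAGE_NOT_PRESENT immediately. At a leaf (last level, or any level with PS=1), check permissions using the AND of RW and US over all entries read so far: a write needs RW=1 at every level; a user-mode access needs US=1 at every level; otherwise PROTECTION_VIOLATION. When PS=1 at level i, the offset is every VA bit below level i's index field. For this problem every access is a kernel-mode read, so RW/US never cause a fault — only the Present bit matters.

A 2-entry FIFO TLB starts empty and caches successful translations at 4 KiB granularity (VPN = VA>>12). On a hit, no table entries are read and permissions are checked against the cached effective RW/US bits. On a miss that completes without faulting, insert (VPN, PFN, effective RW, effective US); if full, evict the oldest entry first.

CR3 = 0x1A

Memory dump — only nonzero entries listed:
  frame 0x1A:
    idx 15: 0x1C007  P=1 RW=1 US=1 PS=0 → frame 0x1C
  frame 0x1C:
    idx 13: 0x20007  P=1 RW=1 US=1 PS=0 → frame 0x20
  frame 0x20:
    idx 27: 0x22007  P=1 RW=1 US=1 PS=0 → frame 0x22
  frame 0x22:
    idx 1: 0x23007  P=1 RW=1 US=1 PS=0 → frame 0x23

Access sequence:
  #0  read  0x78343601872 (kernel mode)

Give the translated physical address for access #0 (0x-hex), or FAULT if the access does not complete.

Trace:
#0 VA=0x78343601872 (r,kernel):
  lvl0: tbl 0x1A, slot 15 ⇒ 0x1C007 (P1/RW1/US1/PS0)
  lvl1: tbl 0x1C, slot 13 ⇒ 0x20007 (P1/RW1/US1/PS0)
  lvl2: tbl 0x20, slot 27 ⇒ 0x22007 (P1/RW1/US1/PS0)
  lvl3: tbl 0x22, slot 1 ⇒ 0x23007 (P1/RW1/US1/PS0)
  → PA=0x23872  (4 entries read)

Access #0 PA: 0x23872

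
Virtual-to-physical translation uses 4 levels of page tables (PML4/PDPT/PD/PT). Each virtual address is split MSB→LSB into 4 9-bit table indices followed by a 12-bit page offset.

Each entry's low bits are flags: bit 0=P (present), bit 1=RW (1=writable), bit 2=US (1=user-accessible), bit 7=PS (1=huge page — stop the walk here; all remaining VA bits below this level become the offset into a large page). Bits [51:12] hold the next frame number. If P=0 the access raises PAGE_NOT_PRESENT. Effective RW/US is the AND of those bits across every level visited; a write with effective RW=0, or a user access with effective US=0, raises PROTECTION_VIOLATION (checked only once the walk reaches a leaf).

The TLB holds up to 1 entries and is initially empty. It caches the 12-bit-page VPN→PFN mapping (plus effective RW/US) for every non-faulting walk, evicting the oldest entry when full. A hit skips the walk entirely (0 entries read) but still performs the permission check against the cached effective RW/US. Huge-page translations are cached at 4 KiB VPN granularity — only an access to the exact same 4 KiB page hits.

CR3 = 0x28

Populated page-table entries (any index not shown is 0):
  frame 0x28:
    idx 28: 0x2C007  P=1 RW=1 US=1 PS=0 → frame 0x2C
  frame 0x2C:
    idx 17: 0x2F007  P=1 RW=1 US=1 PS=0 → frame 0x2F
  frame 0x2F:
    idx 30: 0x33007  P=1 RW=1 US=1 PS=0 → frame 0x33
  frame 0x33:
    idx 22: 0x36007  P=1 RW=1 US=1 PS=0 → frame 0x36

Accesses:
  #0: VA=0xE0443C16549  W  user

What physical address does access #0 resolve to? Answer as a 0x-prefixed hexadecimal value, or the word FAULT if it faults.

Trace:
#0 VA=0xE0443C16549 (w,user):
  L0: frame=0x28 idx=28 entry=0x2C007 [P=1 RW=1 US=1 PS=0]
  L1: frame=0x2C idx=17 entry=0x2F007 [P=1 RW=1 US=1 PS=0]
  L2: frame=0x2F idx=30 entry=0x33007 [P=1 RW=1 US=1 PS=0]
  L3: frame=0x33 idx=22 entry=0x36007 [P=1 RW=1 US=1 PS=0]
  → PA=0x36549  (4 entries read)

Access #0 PA: 0x36549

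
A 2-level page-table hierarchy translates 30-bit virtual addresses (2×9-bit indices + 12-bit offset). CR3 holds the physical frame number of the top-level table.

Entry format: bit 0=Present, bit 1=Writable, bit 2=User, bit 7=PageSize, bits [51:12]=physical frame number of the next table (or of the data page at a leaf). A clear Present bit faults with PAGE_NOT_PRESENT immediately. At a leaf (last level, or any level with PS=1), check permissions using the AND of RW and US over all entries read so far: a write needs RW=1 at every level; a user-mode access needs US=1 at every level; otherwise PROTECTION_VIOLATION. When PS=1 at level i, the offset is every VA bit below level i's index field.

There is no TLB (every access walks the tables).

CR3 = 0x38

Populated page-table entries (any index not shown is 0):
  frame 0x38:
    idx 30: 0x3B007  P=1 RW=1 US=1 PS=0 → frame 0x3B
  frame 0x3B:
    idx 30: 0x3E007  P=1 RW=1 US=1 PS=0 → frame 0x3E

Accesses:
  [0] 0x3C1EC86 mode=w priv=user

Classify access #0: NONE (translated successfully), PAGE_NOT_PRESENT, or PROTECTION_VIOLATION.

Trace:
#0 VA=0x3C1EC86 (w,user):
  L0: frame=0x38 idx=30 entry=0x3B007 [P=1 RW=1 US=1 PS=0]
  L1: frame=0x3B idx=30 entry=0x3E007 [P=1 RW=1 US=1 PS=0]
  ⇒ phys 0x3EC86  [2 reads]

Access #0 fault: NONE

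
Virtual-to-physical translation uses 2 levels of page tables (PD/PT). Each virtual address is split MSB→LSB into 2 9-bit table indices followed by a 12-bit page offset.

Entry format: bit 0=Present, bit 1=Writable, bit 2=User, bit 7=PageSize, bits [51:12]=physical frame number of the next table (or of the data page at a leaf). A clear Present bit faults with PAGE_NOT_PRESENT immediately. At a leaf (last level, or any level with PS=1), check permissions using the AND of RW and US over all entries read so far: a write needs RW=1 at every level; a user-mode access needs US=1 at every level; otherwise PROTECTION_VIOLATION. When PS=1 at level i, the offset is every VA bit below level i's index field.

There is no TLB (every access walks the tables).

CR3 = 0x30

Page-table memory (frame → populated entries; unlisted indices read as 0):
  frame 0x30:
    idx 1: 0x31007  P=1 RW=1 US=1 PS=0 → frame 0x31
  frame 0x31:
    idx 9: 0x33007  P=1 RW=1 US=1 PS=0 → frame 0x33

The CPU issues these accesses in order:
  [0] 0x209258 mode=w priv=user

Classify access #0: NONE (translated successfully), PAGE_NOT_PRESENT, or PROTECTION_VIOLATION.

Walk each access:
#0 VA=0x209258 (w,user):
  L0 @0x30[1] → 0x31007  P=1,RW=1,US=1,PS=0
  L1 @0x31[9] → 0x33007  P=1,RW=1,US=1,PS=0
  ⇒ phys 0x33258  [2 reads]

Access #0 fault: NONE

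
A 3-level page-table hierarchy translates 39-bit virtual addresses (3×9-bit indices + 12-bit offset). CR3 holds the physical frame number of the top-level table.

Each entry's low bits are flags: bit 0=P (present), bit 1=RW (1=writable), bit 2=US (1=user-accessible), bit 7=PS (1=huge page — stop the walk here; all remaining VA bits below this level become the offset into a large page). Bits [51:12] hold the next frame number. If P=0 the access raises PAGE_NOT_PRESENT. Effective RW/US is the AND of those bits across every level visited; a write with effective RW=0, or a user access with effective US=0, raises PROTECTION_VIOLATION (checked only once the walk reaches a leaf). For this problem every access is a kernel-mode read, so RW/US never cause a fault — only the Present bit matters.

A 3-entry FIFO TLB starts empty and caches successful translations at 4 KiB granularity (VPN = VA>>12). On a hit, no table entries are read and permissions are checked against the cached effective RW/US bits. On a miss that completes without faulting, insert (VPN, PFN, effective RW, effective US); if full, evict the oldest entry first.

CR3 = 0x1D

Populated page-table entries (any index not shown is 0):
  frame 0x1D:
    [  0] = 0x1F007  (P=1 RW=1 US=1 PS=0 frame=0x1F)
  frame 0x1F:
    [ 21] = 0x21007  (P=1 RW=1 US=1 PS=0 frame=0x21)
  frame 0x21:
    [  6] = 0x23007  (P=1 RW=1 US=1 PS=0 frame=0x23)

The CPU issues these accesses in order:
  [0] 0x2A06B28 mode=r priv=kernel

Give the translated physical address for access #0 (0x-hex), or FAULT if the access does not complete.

Trace:
#0 VA=0x2A06B28 (r,kernel):
  lvl0: tbl 0x1D, slot 0 ⇒ 0x1F007 (P1/RW1/US1/PS0)
  lvl1: tbl 0x1F, slot 21 ⇒ 0x21007 (P1/RW1/US1/PS0)
  lvl2: tbl 0x21, slot 6 ⇒ 0x23007 (P1/RW1/US1/PS0)
  ✓ 0x23B28  — 3 lookups

Access #0 PA: 0x23B28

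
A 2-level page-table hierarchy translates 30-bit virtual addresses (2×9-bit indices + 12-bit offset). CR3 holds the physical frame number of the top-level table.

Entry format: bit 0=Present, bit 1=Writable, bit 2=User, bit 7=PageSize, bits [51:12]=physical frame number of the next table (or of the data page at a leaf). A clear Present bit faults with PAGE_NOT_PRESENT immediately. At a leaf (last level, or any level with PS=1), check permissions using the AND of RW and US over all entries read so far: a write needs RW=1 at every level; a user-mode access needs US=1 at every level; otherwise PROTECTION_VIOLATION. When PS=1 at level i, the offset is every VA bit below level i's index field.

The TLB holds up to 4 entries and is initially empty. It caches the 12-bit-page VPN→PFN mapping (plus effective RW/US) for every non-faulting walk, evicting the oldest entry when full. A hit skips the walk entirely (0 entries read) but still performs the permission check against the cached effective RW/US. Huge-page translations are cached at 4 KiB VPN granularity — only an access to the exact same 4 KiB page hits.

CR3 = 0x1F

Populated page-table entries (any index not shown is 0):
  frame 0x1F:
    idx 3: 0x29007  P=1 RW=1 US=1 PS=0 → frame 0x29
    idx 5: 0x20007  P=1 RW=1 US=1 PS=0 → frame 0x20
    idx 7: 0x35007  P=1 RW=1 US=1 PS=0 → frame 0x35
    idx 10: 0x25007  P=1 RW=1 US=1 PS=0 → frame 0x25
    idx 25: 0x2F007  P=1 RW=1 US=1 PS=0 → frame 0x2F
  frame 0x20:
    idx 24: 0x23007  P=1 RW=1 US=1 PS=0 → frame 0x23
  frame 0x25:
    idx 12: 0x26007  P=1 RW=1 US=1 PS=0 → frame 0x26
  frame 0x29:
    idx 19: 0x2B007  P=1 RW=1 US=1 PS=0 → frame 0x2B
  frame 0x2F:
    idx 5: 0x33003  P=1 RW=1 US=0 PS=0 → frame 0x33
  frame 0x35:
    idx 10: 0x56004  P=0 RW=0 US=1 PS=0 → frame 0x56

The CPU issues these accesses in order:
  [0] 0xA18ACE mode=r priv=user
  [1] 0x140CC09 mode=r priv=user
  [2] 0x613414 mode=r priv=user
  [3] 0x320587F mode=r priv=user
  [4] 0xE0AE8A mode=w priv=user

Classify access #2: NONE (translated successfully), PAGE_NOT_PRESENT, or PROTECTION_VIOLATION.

Walk each access:
#0 VA=0xA18ACE (r,user):
  L0: frame=0x1F idx=5 entry=0x20007 [P=1 RW=1 US=1 PS=0]
  L1: frame=0x20 idx=24 entry=0x23007 [P=1 RW=1 US=1 PS=0]
  ⇒ phys 0x23ACE  [2 reads]
#1 VA=0x140CC09 (r,user):
  L0: frame=0x1F idx=10 entry=0x25007 [P=1 RW=1 US=1 PS=0]
  L1: frame=0x25 idx=12 entry=0x26007 [P=1 RW=1 US=1 PS=0]
  ⇒ phys 0x26C09  [2 reads]
#2 VA=0x613414 (r,user):
  L0: frame=0x1F idx=3 entry=0x29007 [P=1 RW=1 US=1 PS=0]
  L1: frame=0x29 idx=19 entry=0x2B007 [P=1 RW=1 US=1 PS=0]
  ⇒ phys 0x2B414  [2 reads]
#3 VA=0x320587F (r,user):
  L0: frame=0x1F idx=25 entry=0x2F007 [P=1 RW=1 US=1 PS=0]
  L1: frame=0x2F idx=5 entry=0x33003 [P=1 RW=1 US=0 PS=0]
  ⇒ fault: PROTECTION_VIOLATION  — 2 lookups
#4 VA=0xE0AE8A (w,user):
  L0: frame=0x1F idx=7 entry=0x35007 [P=1 RW=1 US=1 PS=0]
  L1: frame=0x35 idx=10 entry=0x56004 [P=0 RW=0 US=1 PS=0]
  ⇒ fault: PAGE_NOT_PRESENT  — 2 lookups

Access #2 fault: NONE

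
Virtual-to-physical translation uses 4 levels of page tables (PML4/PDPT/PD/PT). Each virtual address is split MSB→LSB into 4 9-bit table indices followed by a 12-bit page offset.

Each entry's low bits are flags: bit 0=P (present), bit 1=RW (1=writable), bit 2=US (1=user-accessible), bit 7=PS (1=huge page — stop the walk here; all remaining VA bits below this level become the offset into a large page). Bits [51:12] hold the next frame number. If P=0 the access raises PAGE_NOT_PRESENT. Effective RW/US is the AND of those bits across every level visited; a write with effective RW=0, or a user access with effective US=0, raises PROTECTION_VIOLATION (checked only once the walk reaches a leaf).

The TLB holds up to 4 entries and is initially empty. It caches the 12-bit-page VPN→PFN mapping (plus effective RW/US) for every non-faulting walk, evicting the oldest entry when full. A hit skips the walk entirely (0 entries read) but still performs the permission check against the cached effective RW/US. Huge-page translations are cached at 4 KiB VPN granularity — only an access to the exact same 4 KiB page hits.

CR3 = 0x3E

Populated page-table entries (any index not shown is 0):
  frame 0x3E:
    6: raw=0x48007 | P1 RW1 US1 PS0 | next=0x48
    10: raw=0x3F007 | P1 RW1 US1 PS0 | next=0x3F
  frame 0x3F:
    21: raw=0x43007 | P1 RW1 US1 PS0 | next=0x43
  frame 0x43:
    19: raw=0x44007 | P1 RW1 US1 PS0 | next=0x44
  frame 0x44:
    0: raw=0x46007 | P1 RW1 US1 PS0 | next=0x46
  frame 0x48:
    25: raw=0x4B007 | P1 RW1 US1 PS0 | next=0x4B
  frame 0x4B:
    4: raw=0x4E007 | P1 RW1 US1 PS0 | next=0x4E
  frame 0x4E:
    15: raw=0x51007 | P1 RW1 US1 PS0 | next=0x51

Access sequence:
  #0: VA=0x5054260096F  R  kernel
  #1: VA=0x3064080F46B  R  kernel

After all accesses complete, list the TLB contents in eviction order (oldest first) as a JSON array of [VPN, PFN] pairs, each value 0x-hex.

Trace:
#0 VA=0x5054260096F (r,kernel):
  L0 @0x3E[10] → 0x3F007  P=1,RW=1,US=1,PS=0
  L1 @0x3F[21] → 0x43007  P=1,RW=1,US=1,PS=0
  L2 @0x43[19] → 0x44007  P=1,RW=1,US=1,PS=0
  L3 @0x44[0] → 0x46007  P=1,RW=1,US=1,PS=0
  → PA=0x4696F  (4 entries read)
#1 VA=0x3064080F46B (r,kernel):
  L0 @0x3E[6] → 0x48007  P=1,RW=1,US=1,PS=0
  L1 @0x48[25] → 0x4B007  P=1,RW=1,US=1,PS=0
  L2 @0x4B[4] → 0x4E007  P=1,RW=1,US=1,PS=0
  L3 @0x4E[15] → 0x51007  P=1,RW=1,US=1,PS=0
  → PA=0x5146B  (4 entries read)

TLB: [["0x50542600", "0x46"], ["0x3064080F", "0x51"]]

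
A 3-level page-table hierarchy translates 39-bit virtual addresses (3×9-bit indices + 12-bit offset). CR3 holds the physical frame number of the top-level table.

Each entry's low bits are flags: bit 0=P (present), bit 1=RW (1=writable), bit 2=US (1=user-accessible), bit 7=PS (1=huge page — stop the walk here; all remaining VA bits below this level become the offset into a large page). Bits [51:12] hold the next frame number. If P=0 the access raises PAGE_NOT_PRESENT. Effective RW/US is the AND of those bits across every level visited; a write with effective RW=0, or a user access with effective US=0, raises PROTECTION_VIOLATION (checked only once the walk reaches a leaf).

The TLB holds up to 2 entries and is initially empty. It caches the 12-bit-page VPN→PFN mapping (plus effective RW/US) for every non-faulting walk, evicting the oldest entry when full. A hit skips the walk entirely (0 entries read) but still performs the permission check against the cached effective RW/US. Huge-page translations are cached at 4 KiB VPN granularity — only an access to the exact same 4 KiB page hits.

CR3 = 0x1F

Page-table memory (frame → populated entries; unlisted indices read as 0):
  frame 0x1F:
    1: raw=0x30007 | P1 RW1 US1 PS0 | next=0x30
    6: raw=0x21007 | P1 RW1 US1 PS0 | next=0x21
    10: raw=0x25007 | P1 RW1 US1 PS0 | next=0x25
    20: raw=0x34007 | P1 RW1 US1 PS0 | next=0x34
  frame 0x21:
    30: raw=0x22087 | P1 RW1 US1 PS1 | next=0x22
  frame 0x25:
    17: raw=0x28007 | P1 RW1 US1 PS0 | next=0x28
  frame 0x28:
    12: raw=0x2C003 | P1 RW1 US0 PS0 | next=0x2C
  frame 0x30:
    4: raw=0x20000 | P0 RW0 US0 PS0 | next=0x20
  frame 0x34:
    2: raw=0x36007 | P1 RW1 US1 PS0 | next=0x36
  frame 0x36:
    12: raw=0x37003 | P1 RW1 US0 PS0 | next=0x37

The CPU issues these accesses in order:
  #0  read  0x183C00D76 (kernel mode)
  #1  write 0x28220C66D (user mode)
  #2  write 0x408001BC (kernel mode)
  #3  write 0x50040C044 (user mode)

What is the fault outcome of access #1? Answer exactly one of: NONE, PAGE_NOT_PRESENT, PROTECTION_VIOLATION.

Trace:
#0 VA=0x183C00D76 (r,kernel):
  L0 @0x1F[6] → 0x21007  P=1,RW=1,US=1,PS=0
  L1 @0x21[30] → 0x22087  P=1,RW=1,US=1,PS=1
  → PA=0x22D76 (huge @L1)  (2 entries read)
#1 VA=0x28220C66D (w,user):
  L0 @0x1F[10] → 0x25007  P=1,RW=1,US=1,PS=0
  L1 @0x25[17] → 0x28007  P=1,RW=1,US=1,PS=0
  L2 @0x28[12] → 0x2C003  P=1,RW=1,US=0,PS=0
  → PROTECTION_VIOLATION  (3 entries read)
#2 VA=0x408001BC (w,kernel):
  L0 @0x1F[1] → 0x30007  P=1,RW=1,US=1,PS=0
  L1 @0x30[4] → 0x20000  P=0,RW=0,US=0,PS=0
  → PAGE_NOT_PRESENT  (2 entries read)
#3 VA=0x50040C044 (w,user):
  L0 @0x1F[20] → 0x34007  P=1,RW=1,US=1,PS=0
  L1 @0x34[2] → 0x36007  P=1,RW=1,US=1,PS=0
  L2 @0x36[12] → 0x37003  P=1,RW=1,US=0,PS=0
  → PROTECTION_VIOLATION  (3 entries read)

Access #1 fault: PROTECTION_VIOLATION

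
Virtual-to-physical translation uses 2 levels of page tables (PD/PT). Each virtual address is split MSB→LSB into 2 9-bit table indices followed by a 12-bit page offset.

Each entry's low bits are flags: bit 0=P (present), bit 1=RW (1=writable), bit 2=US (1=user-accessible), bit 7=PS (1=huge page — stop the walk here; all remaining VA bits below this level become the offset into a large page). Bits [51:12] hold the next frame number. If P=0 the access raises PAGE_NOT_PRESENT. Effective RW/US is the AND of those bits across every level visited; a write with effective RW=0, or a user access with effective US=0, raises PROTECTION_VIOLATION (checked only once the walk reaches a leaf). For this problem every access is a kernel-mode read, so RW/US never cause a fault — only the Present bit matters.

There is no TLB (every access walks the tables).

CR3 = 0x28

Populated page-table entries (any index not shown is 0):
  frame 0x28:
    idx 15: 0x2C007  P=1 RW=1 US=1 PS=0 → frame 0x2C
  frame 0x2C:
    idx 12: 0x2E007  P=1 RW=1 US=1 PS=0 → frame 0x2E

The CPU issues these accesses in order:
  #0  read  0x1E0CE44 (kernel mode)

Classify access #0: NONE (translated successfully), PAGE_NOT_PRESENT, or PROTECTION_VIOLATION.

Per-access translation:
#0 VA=0x1E0CE44 (r,kernel):
  L0: frame=0x28 idx=15 entry=0x2C007 [P=1 RW=1 US=1 PS=0]
  L1: frame=0x2C idx=12 entry=0x2E007 [P=1 RW=1 US=1 PS=0]
  ⇒ phys 0x2EE44  [2 reads]

Access #0 fault: NONE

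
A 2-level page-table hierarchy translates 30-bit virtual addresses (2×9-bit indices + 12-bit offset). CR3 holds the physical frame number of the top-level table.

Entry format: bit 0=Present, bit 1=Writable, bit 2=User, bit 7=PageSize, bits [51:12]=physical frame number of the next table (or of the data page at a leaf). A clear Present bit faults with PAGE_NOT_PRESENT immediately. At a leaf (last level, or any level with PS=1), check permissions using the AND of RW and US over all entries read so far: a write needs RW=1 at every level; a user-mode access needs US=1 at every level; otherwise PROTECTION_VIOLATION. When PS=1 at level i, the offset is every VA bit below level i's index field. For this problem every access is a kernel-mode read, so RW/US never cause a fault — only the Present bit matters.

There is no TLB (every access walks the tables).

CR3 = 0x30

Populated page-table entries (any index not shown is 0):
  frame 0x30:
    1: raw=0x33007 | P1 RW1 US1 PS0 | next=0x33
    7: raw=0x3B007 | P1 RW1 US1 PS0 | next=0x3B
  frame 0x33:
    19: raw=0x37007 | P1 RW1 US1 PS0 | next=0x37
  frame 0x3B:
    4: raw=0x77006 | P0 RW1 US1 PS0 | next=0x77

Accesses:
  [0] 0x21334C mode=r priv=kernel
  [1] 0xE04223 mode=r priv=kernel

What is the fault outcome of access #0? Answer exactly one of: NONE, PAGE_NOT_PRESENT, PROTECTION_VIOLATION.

Walk each access:
#0 VA=0x21334C (r,kernel):
  [0] read 0x30 idx=1: raw=0x33007 flags P=1 W=1 U=1 S=0
  [1] read 0x33 idx=19: raw=0x37007 flags P=1 W=1 U=1 S=0
  → PA=0x3734C  (2 entries read)
#1 VA=0xE04223 (r,kernel):
  [0] read 0x30 idx=7: raw=0x3B007 flags P=1 W=1 U=1 S=0
  [1] read 0x3B idx=4: raw=0x77006 flags P=0 W=1 U=1 S=0
  ✗ PAGE_NOT_PRESENT  [2 reads]

Access #0 fault: NONE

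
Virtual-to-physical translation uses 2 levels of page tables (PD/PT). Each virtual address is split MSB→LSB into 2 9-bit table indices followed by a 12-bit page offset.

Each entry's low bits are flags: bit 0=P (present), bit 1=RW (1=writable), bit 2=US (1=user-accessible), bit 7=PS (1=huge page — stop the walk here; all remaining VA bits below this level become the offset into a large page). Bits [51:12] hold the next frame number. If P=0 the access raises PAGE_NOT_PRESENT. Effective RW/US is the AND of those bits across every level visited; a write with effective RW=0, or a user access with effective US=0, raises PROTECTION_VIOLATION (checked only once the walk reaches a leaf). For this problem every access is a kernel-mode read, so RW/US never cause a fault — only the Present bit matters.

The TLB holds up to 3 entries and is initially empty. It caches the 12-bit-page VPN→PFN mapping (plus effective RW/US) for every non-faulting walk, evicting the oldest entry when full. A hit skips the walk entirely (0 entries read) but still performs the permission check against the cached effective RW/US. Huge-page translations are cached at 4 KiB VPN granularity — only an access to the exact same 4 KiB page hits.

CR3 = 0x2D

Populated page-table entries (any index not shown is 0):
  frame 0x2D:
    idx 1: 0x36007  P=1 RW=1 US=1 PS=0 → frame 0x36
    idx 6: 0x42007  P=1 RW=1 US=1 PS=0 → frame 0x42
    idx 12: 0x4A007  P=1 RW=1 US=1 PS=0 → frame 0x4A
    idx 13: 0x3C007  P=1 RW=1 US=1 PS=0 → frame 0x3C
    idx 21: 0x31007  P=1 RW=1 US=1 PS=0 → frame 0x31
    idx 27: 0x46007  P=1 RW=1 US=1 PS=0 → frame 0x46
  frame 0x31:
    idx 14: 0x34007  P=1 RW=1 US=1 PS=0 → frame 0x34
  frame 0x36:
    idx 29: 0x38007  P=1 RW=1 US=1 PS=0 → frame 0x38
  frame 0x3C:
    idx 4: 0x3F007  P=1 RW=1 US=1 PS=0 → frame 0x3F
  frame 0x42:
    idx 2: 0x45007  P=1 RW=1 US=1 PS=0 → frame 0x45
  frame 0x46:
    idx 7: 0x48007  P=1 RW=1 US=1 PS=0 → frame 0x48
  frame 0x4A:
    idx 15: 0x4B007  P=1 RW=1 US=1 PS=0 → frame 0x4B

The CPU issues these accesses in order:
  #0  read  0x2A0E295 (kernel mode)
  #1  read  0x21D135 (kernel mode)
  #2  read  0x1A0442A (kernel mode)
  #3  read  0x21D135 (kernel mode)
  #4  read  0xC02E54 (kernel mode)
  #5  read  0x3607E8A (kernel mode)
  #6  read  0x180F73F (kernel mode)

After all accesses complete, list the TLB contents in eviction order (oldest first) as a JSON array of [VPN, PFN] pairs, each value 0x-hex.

Walk each access:
#0 VA=0x2A0E295 (r,kernel):
  lvl0: tbl 0x2D, slot 21 ⇒ 0x31007 (P1/RW1/US1/PS0)
  lvl1: tbl 0x31, slot 14 ⇒ 0x34007 (P1/RW1/US1/PS0)
  ⇒ phys 0x34295  [2 reads]
#1 VA=0x21D135 (r,kernel):
  lvl0: tbl 0x2D, slot 1 ⇒ 0x36007 (P1/RW1/US1/PS0)
  lvl1: tbl 0x36, slot 29 ⇒ 0x38007 (P1/RW1/US1/PS0)
  ⇒ phys 0x38135  [2 reads]
#2 VA=0x1A0442A (r,kernel):
  lvl0: tbl 0x2D, slot 13 ⇒ 0x3C007 (P1/RW1/US1/PS0)
  lvl1: tbl 0x3C, slot 4 ⇒ 0x3F007 (P1/RW1/US1/PS0)
  ⇒ phys 0x3F42A  [2 reads]
#3 VA=0x21D135 (r,kernel):
  TLB hit vpn=0x21D → PA=0x38135
#4 VA=0xC02E54 (r,kernel):
  lvl0: tbl 0x2D, slot 6 ⇒ 0x42007 (P1/RW1/US1/PS0)
  lvl1: tbl 0x42, slot 2 ⇒ 0x45007 (P1/RW1/US1/PS0)
  ⇒ phys 0x45E54  [2 reads]
#5 VA=0x3607E8A (r,kernel):
  lvl0: tbl 0x2D, slot 27 ⇒ 0x46007 (P1/RW1/US1/PS0)
  lvl1: tbl 0x46, slot 7 ⇒ 0x48007 (P1/RW1/US1/PS0)
  ⇒ phys 0x48E8A  [2 reads]
#6 VA=0x180F73F (r,kernel):
  lvl0: tbl 0x2D, slot 12 ⇒ 0x4A007 (P1/RW1/US1/PS0)
  lvl1: tbl 0x4A, slot 15 ⇒ 0x4B007 (P1/RW1/US1/PS0)
  ⇒ phys 0x4B73F  [2 reads]

TLB: [["0xC02", "0x45"], ["0x3607", "0x48"], ["0x180F", "0x4B"]]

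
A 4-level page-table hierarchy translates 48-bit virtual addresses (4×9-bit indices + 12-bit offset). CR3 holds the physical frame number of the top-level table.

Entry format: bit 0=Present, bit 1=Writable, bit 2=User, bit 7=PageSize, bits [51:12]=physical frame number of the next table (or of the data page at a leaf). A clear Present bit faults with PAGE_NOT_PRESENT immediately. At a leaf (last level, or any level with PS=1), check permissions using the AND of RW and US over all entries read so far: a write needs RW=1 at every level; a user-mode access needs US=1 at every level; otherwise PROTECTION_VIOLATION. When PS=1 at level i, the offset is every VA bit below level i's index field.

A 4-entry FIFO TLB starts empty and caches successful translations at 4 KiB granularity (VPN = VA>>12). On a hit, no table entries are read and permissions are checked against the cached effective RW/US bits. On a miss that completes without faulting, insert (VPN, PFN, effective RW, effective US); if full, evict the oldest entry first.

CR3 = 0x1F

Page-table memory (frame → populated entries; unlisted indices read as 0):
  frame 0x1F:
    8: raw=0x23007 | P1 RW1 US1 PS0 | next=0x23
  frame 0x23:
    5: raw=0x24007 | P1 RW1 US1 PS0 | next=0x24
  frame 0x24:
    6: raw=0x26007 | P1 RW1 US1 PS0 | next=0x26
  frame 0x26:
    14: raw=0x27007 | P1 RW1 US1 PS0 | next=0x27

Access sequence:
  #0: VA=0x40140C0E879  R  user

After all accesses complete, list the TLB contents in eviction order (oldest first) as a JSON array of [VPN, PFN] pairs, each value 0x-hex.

Trace:
#0 VA=0x40140C0E879 (r,user):
  lvl0: tbl 0x1F, slot 8 ⇒ 0x23007 (P1/RW1/US1/PS0)
  lvl1: tbl 0x23, slot 5 ⇒ 0x24007 (P1/RW1/US1/PS0)
  lvl2: tbl 0x24, slot 6 ⇒ 0x26007 (P1/RW1/US1/PS0)
  lvl3: tbl 0x26, slot 14 ⇒ 0x27007 (P1/RW1/US1/PS0)
  ✓ 0x27879  — 4 lookups

TLB: [["0x40140C0E", "0x27"]]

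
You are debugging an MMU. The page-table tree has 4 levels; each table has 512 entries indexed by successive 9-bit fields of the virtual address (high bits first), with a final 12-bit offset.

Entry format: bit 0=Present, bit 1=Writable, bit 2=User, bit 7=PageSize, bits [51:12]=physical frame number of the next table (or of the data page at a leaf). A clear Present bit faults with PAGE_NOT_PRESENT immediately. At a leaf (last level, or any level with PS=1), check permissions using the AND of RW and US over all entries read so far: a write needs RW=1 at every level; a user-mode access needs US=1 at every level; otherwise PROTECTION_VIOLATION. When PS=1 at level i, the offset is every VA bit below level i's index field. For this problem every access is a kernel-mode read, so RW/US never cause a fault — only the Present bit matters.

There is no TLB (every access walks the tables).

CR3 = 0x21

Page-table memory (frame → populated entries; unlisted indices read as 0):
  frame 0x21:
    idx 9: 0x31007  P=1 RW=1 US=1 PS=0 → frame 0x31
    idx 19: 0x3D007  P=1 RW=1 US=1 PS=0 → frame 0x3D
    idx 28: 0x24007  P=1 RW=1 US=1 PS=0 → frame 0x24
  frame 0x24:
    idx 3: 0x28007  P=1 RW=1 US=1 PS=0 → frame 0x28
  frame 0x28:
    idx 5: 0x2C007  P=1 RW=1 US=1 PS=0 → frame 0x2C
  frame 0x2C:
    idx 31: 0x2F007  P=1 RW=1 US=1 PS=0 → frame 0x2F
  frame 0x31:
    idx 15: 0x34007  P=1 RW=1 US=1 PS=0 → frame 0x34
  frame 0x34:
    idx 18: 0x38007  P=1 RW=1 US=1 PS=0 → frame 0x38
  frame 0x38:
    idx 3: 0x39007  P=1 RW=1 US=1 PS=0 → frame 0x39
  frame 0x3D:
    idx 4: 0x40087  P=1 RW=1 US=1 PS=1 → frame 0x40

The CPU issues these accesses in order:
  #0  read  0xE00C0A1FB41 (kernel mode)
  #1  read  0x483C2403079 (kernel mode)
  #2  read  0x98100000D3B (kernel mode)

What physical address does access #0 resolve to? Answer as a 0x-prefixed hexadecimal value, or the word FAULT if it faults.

Per-access translation:
#0 VA=0xE00C0A1FB41 (r,kernel):
  L0 @0x21[28] → 0x24007  P=1,RW=1,US=1,PS=0
  L1 @0x24[3] → 0x28007  P=1,RW=1,US=1,PS=0
  L2 @0x28[5] → 0x2C007  P=1,RW=1,US=1,PS=0
  L3 @0x2C[31] → 0x2F007  P=1,RW=1,US=1,PS=0
  → PA=0x2FB41  (4 entries read)
#1 VA=0x483C2403079 (r,kernel):
  L0 @0x21[9] → 0x31007  P=1,RW=1,US=1,PS=0
  L1 @0x31[15] → 0x34007  P=1,RW=1,US=1,PS=0
  L2 @0x34[18] → 0x38007  P=1,RW=1,US=1,PS=0
  L3 @0x38[3] → 0x39007  P=1,RW=1,US=1,PS=0
  → PA=0x39079  (4 entries read)
#2 VA=0x98100000D3B (r,kernel):
  L0 @0x21[19] → 0x3D007  P=1,RW=1,US=1,PS=0
  L1 @0x3D[4] → 0x40087  P=1,RW=1,US=1,PS=1
  → PA=0x40D3B (huge @L1)  (2 entries read)

Access #0 PA: 0x2FB41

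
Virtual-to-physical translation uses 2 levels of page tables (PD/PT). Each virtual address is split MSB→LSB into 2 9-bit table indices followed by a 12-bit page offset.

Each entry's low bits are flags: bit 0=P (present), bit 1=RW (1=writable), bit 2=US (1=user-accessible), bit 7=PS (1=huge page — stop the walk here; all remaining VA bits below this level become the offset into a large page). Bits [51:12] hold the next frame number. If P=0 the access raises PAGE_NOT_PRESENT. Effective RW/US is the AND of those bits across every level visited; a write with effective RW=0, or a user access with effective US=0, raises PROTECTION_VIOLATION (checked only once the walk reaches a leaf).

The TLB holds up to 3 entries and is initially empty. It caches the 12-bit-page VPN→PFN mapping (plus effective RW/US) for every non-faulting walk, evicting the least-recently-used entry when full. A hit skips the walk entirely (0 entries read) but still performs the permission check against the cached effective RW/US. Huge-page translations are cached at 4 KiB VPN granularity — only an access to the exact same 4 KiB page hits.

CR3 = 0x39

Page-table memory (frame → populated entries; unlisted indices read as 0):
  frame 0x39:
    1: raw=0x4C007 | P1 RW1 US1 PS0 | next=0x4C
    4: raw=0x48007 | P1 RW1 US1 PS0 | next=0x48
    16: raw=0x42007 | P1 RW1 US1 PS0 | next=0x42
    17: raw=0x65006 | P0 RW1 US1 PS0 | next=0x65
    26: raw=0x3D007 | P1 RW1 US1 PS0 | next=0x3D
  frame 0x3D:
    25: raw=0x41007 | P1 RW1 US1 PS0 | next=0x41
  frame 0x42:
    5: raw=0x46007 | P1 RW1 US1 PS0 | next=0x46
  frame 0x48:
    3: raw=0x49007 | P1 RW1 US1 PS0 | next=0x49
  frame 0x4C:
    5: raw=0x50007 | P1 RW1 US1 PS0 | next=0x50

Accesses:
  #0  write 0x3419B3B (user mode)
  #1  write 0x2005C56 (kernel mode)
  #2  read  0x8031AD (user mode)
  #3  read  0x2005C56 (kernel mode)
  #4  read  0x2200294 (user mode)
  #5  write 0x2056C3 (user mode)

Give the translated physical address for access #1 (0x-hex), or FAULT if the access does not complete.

Trace:
#0 VA=0x3419B3B (w,user):
  L0: frame=0x39 idx=26 entry=0x3D007 [P=1 RW=1 US=1 PS=0]
  L1: frame=0x3D idx=25 entry=0x41007 [P=1 RW=1 US=1 PS=0]
  ⇒ phys 0x41B3B  [2 reads]
#1 VA=0x2005C56 (w,kernel):
  L0: frame=0x39 idx=16 entry=0x42007 [P=1 RW=1 US=1 PS=0]
  L1: frame=0x42 idx=5 entry=0x46007 [P=1 RW=1 US=1 PS=0]
  ⇒ phys 0x46C56  [2 reads]
#2 VA=0x8031AD (r,user):
  L0: frame=0x39 idx=4 entry=0x48007 [P=1 RW=1 US=1 PS=0]
  L1: frame=0x48 idx=3 entry=0x49007 [P=1 RW=1 US=1 PS=0]
  ⇒ phys 0x491AD  [2 reads]
#3 VA=0x2005C56 (r,kernel):
  TLB hit vpn=0x2005 → PA=0x46C56
#4 VA=0x2200294 (r,user):
  L0: frame=0x39 idx=17 entry=0x65006 [P=0 RW=1 US=1 PS=0]
  → PAGE_NOT_PRESENT  (1 entries read)
#5 VA=0x2056C3 (w,user):
  L0: frame=0x39 idx=1 entry=0x4C007 [P=1 RW=1 US=1 PS=0]
  L1: frame=0x4C idx=5 entry=0x50007 [P=1 RW=1 US=1 PS=0]
  ⇒ phys 0x506C3  [2 reads]

Access #1 PA: 0x46C56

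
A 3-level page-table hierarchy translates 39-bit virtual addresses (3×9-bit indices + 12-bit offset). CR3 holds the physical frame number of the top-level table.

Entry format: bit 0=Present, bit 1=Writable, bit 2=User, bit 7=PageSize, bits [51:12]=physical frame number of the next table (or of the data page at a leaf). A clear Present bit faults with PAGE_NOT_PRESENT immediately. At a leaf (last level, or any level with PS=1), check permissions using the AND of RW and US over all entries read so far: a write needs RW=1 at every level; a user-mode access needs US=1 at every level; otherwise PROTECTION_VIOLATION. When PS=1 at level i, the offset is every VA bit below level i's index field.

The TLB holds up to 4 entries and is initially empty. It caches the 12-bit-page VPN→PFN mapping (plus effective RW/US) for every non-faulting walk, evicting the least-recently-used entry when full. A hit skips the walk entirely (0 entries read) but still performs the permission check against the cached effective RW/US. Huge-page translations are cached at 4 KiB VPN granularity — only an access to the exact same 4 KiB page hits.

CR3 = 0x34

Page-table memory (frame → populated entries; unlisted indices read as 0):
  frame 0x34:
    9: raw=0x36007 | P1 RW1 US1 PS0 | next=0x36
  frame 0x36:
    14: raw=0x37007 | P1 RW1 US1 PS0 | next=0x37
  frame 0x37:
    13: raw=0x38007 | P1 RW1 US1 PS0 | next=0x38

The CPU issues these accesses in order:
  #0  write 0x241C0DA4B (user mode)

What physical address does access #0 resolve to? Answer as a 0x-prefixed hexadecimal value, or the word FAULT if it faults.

Trace:
#0 VA=0x241C0DA4B (w,user):
  L0: frame=0x34 idx=9 entry=0x36007 [P=1 RW=1 US=1 PS=0]
  L1: frame=0x36 idx=14 entry=0x37007 [P=1 RW=1 US=1 PS=0]
  L2: frame=0x37 idx=13 entry=0x38007 [P=1 RW=1 US=1 PS=0]
  → PA=0x38A4B  (3 entries read)

Access #0 PA: 0x38A4B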